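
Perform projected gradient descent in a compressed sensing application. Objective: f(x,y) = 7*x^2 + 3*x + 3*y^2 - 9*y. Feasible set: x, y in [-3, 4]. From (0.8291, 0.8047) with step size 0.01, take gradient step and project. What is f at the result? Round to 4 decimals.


Step 1: Compute gradient at (0.8291, 0.8047).
grad_x = 2*7*0.8291 + 3 = 14.6074
grad_y = 2*3*0.8047 - 9 = -4.1718
Step 2: Gradient step.
x_raw = 0.8291 - 0.01*14.6074 = 0.683
y_raw = 0.8047 - 0.01*-4.1718 = 0.8464
Step 3: Project onto [-3, 4].
x_proj = clip(0.683) = 0.683
y_proj = clip(0.8464) = 0.8464
Step 4: Evaluate f.
f(0.683, 0.8464) = -0.1537


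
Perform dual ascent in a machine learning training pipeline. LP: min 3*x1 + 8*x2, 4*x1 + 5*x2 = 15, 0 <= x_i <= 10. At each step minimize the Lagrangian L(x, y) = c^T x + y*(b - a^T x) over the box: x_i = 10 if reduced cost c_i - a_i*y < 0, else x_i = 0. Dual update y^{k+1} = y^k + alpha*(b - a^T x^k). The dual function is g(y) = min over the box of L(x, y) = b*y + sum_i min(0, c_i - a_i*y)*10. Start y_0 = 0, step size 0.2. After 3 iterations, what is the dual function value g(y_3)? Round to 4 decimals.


Dual ascent for LP: min 3*x1 + 8*x2, 4*x1 + 5*x2 = 15, 0 <= x_i <= 10
Step 1: y^k = 0.0, reduced costs: (3.0, 8.0)
  x^k = (0.0, 0.0), subgradient = b - a^T x = 15.0
  y^{k+1} = 0.0 + 0.2*15.0 = 3.0
Step 2: y^k = 3.0, reduced costs: (-9.0, -7.0)
  x^k = (10.0, 10.0), subgradient = b - a^T x = -75.0
  y^{k+1} = 3.0 + 0.2*-75.0 = -12.0
Step 3: y^k = -12.0, reduced costs: (51.0, 68.0)
  x^k = (0.0, 0.0), subgradient = b - a^T x = 15.0
  y^{k+1} = -12.0 + 0.2*15.0 = -9.0
Dual objective at y_3 = -9.0: reduced costs (39.0, 53.0), box minimizer x = (0.0, 0.0)
g(y_3) = b*y + (c1 - a1*y)*x1 + (c2 - a2*y)*x2 = 15*(-9.0) + 39.0*0.0 + 53.0*0.0 = -135.0 + 0.0 + 0.0 = -135.0


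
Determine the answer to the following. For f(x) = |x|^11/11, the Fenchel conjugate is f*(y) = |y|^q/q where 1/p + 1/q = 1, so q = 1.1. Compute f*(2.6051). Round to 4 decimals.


The conjugate exponent q satisfies 1/p + 1/q = 1.
p = 11, so q = 11/(11 - 1) = 1.1
|y|^q = 2.6051^1.1 = 2.8669
f*(2.6051) = 2.8669 / 1.1 = 2.6062


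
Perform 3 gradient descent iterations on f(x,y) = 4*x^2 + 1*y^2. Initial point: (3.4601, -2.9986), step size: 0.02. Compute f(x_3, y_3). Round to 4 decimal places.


Gradient descent on f(x,y) = 4*x^2 + 1*y^2.
Starting point: (3.4601, -2.9986), alpha = 0.02
Step 1: grad_x = 2*4*3.4601 = 27.6808, grad_y = 2*1*-2.9986 = -5.9972
  x_1 = 3.4601 - 0.02*27.6808 = 2.9065
  y_1 = -2.9986 - 0.02*-5.9972 = -2.8787
Step 2: grad_x = 2*4*2.9065 = 23.2519, grad_y = 2*1*-2.8787 = -5.7573
  x_2 = 2.9065 - 0.02*23.2519 = 2.4414
  y_2 = -2.8787 - 0.02*-5.7573 = -2.7635
Step 3: grad_x = 2*4*2.4414 = 19.5316, grad_y = 2*1*-2.7635 = -5.527
  x_3 = 2.4414 - 0.02*19.5316 = 2.0508
  y_3 = -2.7635 - 0.02*-5.527 = -2.653
f(2.0508, -2.653) = 4*2.0508^2 + 1*(-2.653)^2 = 23.8616


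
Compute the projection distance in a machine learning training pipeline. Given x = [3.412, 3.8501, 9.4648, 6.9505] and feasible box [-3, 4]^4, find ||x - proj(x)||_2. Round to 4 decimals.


Project each component onto [-3, 4].
clip(3.412) = 3.412, clip(3.8501) = 3.8501, clip(9.4648) = 4.0, clip(6.9505) = 4.0
Projection = [3.412, 3.8501, 4.0, 4.0]
Squared diffs: [0.0, 0.0, 29.864, 8.7055]
Distance = sqrt(38.5695) = 6.2104


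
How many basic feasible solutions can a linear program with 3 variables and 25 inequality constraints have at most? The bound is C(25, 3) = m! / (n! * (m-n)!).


Each vertex corresponds to some choice of n active constraints out of m, so the number of vertices is at most C(m, n) = m! / (n!(m-n)!).
m = 25, n = 3
Numerator: 25 * 24 * 23
Denominator: 3! = 6
C(25, 3) = 2300


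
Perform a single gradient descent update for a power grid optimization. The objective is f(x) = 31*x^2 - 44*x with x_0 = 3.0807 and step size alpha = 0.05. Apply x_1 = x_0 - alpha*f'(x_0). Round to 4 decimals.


We compute the gradient at x_0 and apply the update.
f'(x) = 62*x - 44
f'(3.0807) = 62*3.0807 - 44 = 147.0034
x_1 = 3.0807 - 0.05*147.0034 = -4.2695


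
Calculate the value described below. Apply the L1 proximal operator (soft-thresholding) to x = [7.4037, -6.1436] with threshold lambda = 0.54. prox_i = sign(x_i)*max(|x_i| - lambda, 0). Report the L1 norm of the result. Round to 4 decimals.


Soft-thresholding with lambda = 0.54:
prox(7.4037) = sign(7.4037)*max(|7.4037| - 0.54, 0) = 6.8637
prox(-6.1436) = sign(-6.1436)*max(|-6.1436| - 0.54, 0) = -5.6036
prox(x) = [6.8637, -5.6036]
||prox(x)||_1 = 6.8637 + 5.6036 = 12.4673


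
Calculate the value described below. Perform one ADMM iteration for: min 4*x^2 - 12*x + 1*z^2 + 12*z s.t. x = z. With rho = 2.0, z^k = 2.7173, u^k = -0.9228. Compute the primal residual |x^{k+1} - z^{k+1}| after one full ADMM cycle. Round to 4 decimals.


ADMM iteration with rho = 2.0, z^k = 2.7173, u^k = -0.9228
Step 1: x-update.
Minimize 4*x^2 - 12*x + (2.0/2)*(x - 2.7173 - 0.9228)^2
FOC: (2*4 + 2.0)*x = 12 + 2.0*(2.7173 + 0.9228)
x^{k+1} = 1.928
Step 2: z-update.
Minimize 1*z^2 + 12*z + (2.0/2)*(1.928 - z - 0.9228)^2
FOC: (2*1 + 2.0)*z = -12 + 2.0*(1.928 - 0.9228)
z^{k+1} = -2.4974
Step 3: u-update.
u^{k+1} = -0.9228 + 1.928 + 2.4974 = 3.5026
Step 4: Primal residual = |1.928 + 2.4974| = 4.4254


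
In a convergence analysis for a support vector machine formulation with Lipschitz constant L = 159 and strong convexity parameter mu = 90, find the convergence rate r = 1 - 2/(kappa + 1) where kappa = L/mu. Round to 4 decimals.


Step 1: Compute the condition number.
kappa = L/mu = 159/90 = 1.7667
Step 2: Compute the convergence rate.
r = 1 - 2/(kappa + 1) = 1 - 2*mu/(L + mu) = (L - mu)/(L + mu) = 69/249 = 0.2771


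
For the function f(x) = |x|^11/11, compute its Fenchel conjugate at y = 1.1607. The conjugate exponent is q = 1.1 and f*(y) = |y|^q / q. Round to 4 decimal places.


The conjugate exponent q satisfies 1/p + 1/q = 1.
p = 11, so q = 11/(11 - 1) = 1.1
|y|^q = 1.1607^1.1 = 1.1781
f*(1.1607) = 1.1781 / 1.1 = 1.071


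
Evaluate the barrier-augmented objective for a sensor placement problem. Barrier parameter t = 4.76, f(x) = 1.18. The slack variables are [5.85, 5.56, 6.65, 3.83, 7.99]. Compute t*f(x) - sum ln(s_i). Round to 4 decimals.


Step 1: Compute log-barrier.
ln values: [1.7664, 1.7156, 1.8946, 1.3429, 2.0782]
phi = -(1.7664 + 1.7156 + 1.8946 + 1.3429 + 2.0782) = -8.7977
Step 2: Compute augmented objective.
t*f(x) = 4.76*1.18 = 5.6168
Total = 5.6168 - 8.7977 = -3.1809


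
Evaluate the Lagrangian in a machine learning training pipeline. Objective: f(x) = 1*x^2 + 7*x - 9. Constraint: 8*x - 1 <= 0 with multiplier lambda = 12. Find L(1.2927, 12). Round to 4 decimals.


Step 1: Evaluate f(x).
f(1.2927) = 1*1.2927^2 + 7*1.2927 - 9 = 1.72
Step 2: Evaluate g(x).
g(1.2927) = 8*1.2927 - 1 = 9.3416
Step 3: Compute Lagrangian.
L = 1.72 + 12*9.3416 = 113.8192


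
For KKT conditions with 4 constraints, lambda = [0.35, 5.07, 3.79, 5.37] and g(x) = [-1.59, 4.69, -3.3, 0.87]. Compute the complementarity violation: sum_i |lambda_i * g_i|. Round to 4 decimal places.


KKT complementary slackness check:
lambda_1 * g_1 = 0.35 * -1.59 = -0.5565
lambda_2 * g_2 = 5.07 * 4.69 = 23.7783
lambda_3 * g_3 = 3.79 * -3.3 = -12.507
lambda_4 * g_4 = 5.37 * 0.87 = 4.6719
Total violation = 0.5565 + 23.7783 + 12.507 + 4.6719 = 41.5137


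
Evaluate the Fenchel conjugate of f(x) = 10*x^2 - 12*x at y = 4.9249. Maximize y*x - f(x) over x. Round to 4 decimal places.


f*(y) = sup_x {y*x - a*x^2 - b*x} = sup_x {(y-b)*x - a*x^2}
FOC: (y - b) - 2a*x = 0 => x* = (y - b)/(2a)
x* = (4.9249 + 12)/(2*10) = 0.8462
f*(4.9249) = (y-b)^2/(4a) = (4.9249 + 12)^2/(4*10)
= 286.4522/40 = 7.1613


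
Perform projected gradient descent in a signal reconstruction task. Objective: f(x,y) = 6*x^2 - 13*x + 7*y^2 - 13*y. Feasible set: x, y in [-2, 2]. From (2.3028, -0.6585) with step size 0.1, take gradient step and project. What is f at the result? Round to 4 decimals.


Step 1: Compute gradient at (2.3028, -0.6585).
grad_x = 2*6*2.3028 - 13 = 14.6336
grad_y = 2*7*-0.6585 - 13 = -22.219
Step 2: Gradient step.
x_raw = 2.3028 - 0.1*14.6336 = 0.8394
y_raw = -0.6585 - 0.1*-22.219 = 1.5634
Step 3: Project onto [-2, 2].
x_proj = clip(0.8394) = 0.8394
y_proj = clip(1.5634) = 1.5634
Step 4: Evaluate f.
f(0.8394, 1.5634) = -9.8994


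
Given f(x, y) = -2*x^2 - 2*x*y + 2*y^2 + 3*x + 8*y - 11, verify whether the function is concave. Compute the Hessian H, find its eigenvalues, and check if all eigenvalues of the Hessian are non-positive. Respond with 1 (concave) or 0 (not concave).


The Hessian of f(x,y) = -2*x^2 - 2*x*y + 2*y^2 + 3*x + 8*y - 11 is:
H = [[-4, -2], [-2, 4]]
Trace = -4 + 4 = 0
Determinant = -4*4 - (-2)^2 = -20
Discriminant = (0)^2 - 4*-20 = 80.0
Eigenvalues: lambda_1 = -4.4721, lambda_2 = 4.4721
The function is not concave.

0


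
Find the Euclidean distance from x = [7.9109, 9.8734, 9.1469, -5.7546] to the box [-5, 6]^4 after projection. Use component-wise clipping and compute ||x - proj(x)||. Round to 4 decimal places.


Project each component onto [-5, 6].
clip(7.9109) = 6.0, clip(9.8734) = 6.0, clip(9.1469) = 6.0, clip(-5.7546) = -5.0
Projection = [6.0, 6.0, 6.0, -5.0]
Squared diffs: [3.6515, 15.0032, 9.903, 0.5694]
Distance = sqrt(29.1271) = 5.397


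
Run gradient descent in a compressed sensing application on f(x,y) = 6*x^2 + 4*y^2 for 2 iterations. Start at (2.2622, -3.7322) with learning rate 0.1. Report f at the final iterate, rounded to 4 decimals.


Gradient descent on f(x,y) = 6*x^2 + 4*y^2.
Starting point: (2.2622, -3.7322), alpha = 0.1
Step 1: grad_x = 2*6*2.2622 = 27.1464, grad_y = 2*4*-3.7322 = -29.8576
  x_1 = 2.2622 - 0.1*27.1464 = -0.4524
  y_1 = -3.7322 - 0.1*-29.8576 = -0.7464
Step 2: grad_x = 2*6*-0.4524 = -5.4293, grad_y = 2*4*-0.7464 = -5.9715
  x_2 = -0.4524 - 0.1*-5.4293 = 0.0905
  y_2 = -0.7464 - 0.1*-5.9715 = -0.1493
f(0.0905, -0.1493) = 6*0.0905^2 + 4*(-0.1493)^2 = 0.1383


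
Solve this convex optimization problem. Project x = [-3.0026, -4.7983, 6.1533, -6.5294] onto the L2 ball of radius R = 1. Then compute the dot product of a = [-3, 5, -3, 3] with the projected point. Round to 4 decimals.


Step 1: Compute ||x|| (intermediates to 6 decimals).
||x|| = sqrt((-3.0026)^2 + (-4.7983)^2 + 6.1533^2 + (-6.5294)^2) = 10.608273
Step 2: Project.
Since ||x|| > R, scale = R/||x|| = 1/10.608273 = 0.094266, proj(x) = scale * x
proj(x) = [-0.283043, -0.452317, 0.580047, -0.6155]
Step 3: Dot product.
a^T * proj(x) = -3*(-0.283043) + 5*(-0.452317) - 3*0.580047 + 3*(-0.6155) = -4.9991


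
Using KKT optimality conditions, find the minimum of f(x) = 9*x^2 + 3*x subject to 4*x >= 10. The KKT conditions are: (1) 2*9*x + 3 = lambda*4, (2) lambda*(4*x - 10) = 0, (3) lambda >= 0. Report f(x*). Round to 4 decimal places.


Step 1: Try lambda = 0 (constraint inactive).
x_unc = -3/(2*9) = -0.1667
Check: 4*-0.1667 = -0.6668 < 10 -- violated!
Step 2: Constraint must be active: 4*x = 10
x* = 10/4 = 2.5
lambda = (2*9*2.5 + 3)/4 = 12.0
Step 3: Compute optimal value.
f(x*) = 9*2.5^2 + 3*2.5 = 63.75


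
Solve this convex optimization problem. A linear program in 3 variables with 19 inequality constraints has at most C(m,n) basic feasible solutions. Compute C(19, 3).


Each vertex corresponds to some choice of n active constraints out of m, so the number of vertices is at most C(m, n) = m! / (n!(m-n)!).
m = 19, n = 3
Numerator: 19 * 18 * 17
Denominator: 3! = 6
C(19, 3) = 969


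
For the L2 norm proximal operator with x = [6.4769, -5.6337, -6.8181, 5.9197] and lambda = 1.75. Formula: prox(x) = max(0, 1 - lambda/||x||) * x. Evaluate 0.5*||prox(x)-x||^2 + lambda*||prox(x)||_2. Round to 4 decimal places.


Step 1: Compute ||x||.
||x|| = 12.4587
Step 2: Compute scaling factor.
scale = max(0, 1 - 1.75/12.4587) = 0.8595
Step 3: prox(x) = [5.5671, -4.8424, -5.8604, 5.0882]
||prox(x)|| = 10.7087
Step 4: Proximal objective.
0.5*||prox-x||^2 = 1.5313
lambda*||prox|| = 18.7402
Total = 20.2714


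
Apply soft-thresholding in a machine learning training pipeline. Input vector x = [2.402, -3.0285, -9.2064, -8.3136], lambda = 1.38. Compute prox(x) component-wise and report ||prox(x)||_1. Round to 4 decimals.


Soft-thresholding with lambda = 1.38:
prox(2.402) = sign(2.402)*max(|2.402| - 1.38, 0) = 1.022
prox(-3.0285) = sign(-3.0285)*max(|-3.0285| - 1.38, 0) = -1.6485
prox(-9.2064) = sign(-9.2064)*max(|-9.2064| - 1.38, 0) = -7.8264
prox(-8.3136) = sign(-8.3136)*max(|-8.3136| - 1.38, 0) = -6.9336
prox(x) = [1.022, -1.6485, -7.8264, -6.9336]
||prox(x)||_1 = 1.022 + 1.6485 + 7.8264 + 6.9336 = 17.4305


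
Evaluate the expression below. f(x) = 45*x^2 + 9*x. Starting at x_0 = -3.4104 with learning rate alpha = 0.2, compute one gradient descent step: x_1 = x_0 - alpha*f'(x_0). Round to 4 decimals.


We compute the gradient at x_0 and apply the update.
f'(x) = 90*x + 9
f'(-3.4104) = 90*-3.4104 + 9 = -297.936
x_1 = -3.4104 - 0.2*-297.936 = 56.1768


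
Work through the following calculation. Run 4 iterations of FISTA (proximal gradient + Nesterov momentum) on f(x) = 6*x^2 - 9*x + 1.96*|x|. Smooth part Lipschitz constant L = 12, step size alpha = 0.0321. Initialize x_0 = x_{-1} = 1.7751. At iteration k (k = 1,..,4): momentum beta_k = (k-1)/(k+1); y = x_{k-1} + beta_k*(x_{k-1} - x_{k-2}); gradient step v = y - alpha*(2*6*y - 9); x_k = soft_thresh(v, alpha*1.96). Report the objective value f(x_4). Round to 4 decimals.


FISTA on f(x) = 6*x^2 - 9*x + 1.96*|x|
L = 12, alpha = 0.0321
Iteration 1: beta = 0.0, y = 1.7751 + 0.0*(1.7751 - 1.7751) = 1.7751
  grad(y) = 12.3012, v = y - alpha*grad = 1.3802
  prox(v) = soft_thresh(1.3802, 0.0629) = 1.3173
Iteration 2: beta = 0.3333, y = 1.3173 + 0.3333*(1.3173 - 1.7751) = 1.1647
  grad(y) = 4.9766, v = y - alpha*grad = 1.005
  prox(v) = soft_thresh(1.005, 0.0629) = 0.9421
Iteration 3: beta = 0.5, y = 0.9421 + 0.5*(0.9421 - 1.3173) = 0.7544
  grad(y) = 0.0531, v = y - alpha*grad = 0.7527
  prox(v) = soft_thresh(0.7527, 0.0629) = 0.6898
Iteration 4: beta = 0.6, y = 0.6898 + 0.6*(0.6898 - 0.9421) = 0.5385
  grad(y) = -2.5386, v = y - alpha*grad = 0.6199
  prox(v) = soft_thresh(0.6199, 0.0629) = 0.557
f(x_4) = 6*0.557^2 - 9*0.557 + 1.96*|0.557| = -2.0598


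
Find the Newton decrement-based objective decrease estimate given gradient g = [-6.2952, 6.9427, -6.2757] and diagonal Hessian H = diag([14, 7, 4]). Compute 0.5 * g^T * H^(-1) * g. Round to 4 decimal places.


Step 1: H is diagonal, so H^(-1) * g = [-0.4497, 0.9918, -1.5689].
Step 2: g^T H^(-1) g = sum_i g_i^2 / H_ii
  = (-6.2952)^2/14 + (6.9427)^2/7 + (-6.2757)^2/4
  = 2.8307 + 6.8859 + 9.8461 = 19.5627
Step 3: Objective decrease = 0.5 * g^T H^(-1) g = 9.7813


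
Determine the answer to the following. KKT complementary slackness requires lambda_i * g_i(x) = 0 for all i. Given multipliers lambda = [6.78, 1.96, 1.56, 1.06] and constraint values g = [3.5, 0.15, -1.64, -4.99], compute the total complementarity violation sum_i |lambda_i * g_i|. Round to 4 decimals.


KKT complementary slackness check:
lambda_1 * g_1 = 6.78 * 3.5 = 23.73
lambda_2 * g_2 = 1.96 * 0.15 = 0.294
lambda_3 * g_3 = 1.56 * -1.64 = -2.5584
lambda_4 * g_4 = 1.06 * -4.99 = -5.2894
Total violation = 23.73 + 0.294 + 2.5584 + 5.2894 = 31.8718


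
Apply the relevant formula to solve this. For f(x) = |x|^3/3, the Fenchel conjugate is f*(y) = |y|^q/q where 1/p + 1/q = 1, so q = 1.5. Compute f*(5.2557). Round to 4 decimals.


The conjugate exponent q satisfies 1/p + 1/q = 1.
p = 3, so q = 3/(3 - 1) = 1.5
|y|^q = 5.2557^1.5 = 12.0489
f*(5.2557) = 12.0489 / 1.5 = 8.0326


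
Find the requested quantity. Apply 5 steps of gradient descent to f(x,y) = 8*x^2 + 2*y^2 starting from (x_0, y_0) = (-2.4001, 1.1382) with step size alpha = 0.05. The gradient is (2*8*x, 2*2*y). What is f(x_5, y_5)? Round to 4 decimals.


Gradient descent on f(x,y) = 8*x^2 + 2*y^2.
Starting point: (-2.4001, 1.1382), alpha = 0.05
Step 1: grad_x = 2*8*-2.4001 = -38.4016, grad_y = 2*2*1.1382 = 4.5528
  x_1 = -2.4001 - 0.05*-38.4016 = -0.48
  y_1 = 1.1382 - 0.05*4.5528 = 0.9106
Step 2: grad_x = 2*8*-0.48 = -7.6803, grad_y = 2*2*0.9106 = 3.6422
  x_2 = -0.48 - 0.05*-7.6803 = -0.096
  y_2 = 0.9106 - 0.05*3.6422 = 0.7284
Step 3: grad_x = 2*8*-0.096 = -1.5361, grad_y = 2*2*0.7284 = 2.9138
  x_3 = -0.096 - 0.05*-1.5361 = -0.0192
  y_3 = 0.7284 - 0.05*2.9138 = 0.5828
Step 4: grad_x = 2*8*-0.0192 = -0.3072, grad_y = 2*2*0.5828 = 2.331
  x_4 = -0.0192 - 0.05*-0.3072 = -0.0038
  y_4 = 0.5828 - 0.05*2.331 = 0.4662
Step 5: grad_x = 2*8*-0.0038 = -0.0614, grad_y = 2*2*0.4662 = 1.8648
  x_5 = -0.0038 - 0.05*-0.0614 = -0.0008
  y_5 = 0.4662 - 0.05*1.8648 = 0.373
f(-0.0008, 0.373) = 8*(-0.0008)^2 + 2*0.373^2 = 0.2782


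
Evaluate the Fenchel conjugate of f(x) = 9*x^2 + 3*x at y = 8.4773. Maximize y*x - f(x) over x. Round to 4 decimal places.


f*(y) = sup_x {y*x - a*x^2 - b*x} = sup_x {(y-b)*x - a*x^2}
FOC: (y - b) - 2a*x = 0 => x* = (y - b)/(2a)
x* = (8.4773 - 3)/(2*9) = 0.3043
f*(8.4773) = (y-b)^2/(4a) = (8.4773 - 3)^2/(4*9)
= 30.0008/36 = 0.8334


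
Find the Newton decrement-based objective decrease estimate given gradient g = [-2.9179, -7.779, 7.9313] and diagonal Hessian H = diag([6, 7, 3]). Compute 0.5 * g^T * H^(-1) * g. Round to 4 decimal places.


Step 1: H is diagonal, so H^(-1) * g = [-0.4863, -1.1113, 2.6438].
Step 2: g^T H^(-1) g = sum_i g_i^2 / H_ii
  = (-2.9179)^2/6 + (-7.779)^2/7 + (7.9313)^2/3
  = 1.419 + 8.6447 + 20.9685 = 31.0322
Step 3: Objective decrease = 0.5 * g^T H^(-1) g = 15.5161


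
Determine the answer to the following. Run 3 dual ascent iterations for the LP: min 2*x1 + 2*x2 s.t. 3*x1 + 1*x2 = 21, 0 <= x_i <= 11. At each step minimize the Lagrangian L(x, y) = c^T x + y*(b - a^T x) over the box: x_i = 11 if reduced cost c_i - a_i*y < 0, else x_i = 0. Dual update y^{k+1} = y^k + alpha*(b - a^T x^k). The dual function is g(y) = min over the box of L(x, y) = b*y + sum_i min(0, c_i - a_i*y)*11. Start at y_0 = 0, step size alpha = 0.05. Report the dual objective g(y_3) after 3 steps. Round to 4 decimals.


Dual ascent for LP: min 2*x1 + 2*x2, 3*x1 + 1*x2 = 21, 0 <= x_i <= 11
Step 1: y^k = 0.0, reduced costs: (2.0, 2.0)
  x^k = (0.0, 0.0), subgradient = b - a^T x = 21.0
  y^{k+1} = 0.0 + 0.05*21.0 = 1.05
Step 2: y^k = 1.05, reduced costs: (-1.15, 0.95)
  x^k = (11.0, 0.0), subgradient = b - a^T x = -12.0
  y^{k+1} = 1.05 + 0.05*-12.0 = 0.45
Step 3: y^k = 0.45, reduced costs: (0.65, 1.55)
  x^k = (0.0, 0.0), subgradient = b - a^T x = 21.0
  y^{k+1} = 0.45 + 0.05*21.0 = 1.5
Dual objective at y_3 = 1.5: reduced costs (-2.5, 0.5), box minimizer x = (11.0, 0.0)
g(y_3) = b*y + (c1 - a1*y)*x1 + (c2 - a2*y)*x2 = 21*1.5 + (-2.5)*11.0 + 0.5*0.0 = 31.5 - 27.5 + 0.0 = 4.0


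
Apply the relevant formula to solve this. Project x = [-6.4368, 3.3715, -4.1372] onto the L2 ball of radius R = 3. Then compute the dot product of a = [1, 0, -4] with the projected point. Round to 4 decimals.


Step 1: Compute ||x|| (intermediates to 6 decimals).
||x|| = sqrt((-6.4368)^2 + 3.3715^2 + (-4.1372)^2) = 8.361569
Step 2: Project.
Since ||x|| > R, scale = R/||x|| = 3/8.361569 = 0.358784, proj(x) = scale * x
proj(x) = [-2.309421, 1.20964, -1.484361]
Step 3: Dot product.
a^T * proj(x) = 1*(-2.309421) + 0*1.20964 - 4*(-1.484361) = 3.628


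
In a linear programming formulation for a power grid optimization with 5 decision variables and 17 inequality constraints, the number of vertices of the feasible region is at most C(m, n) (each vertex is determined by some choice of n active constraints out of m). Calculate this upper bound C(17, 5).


Each vertex corresponds to some choice of n active constraints out of m, so the number of vertices is at most C(m, n) = m! / (n!(m-n)!).
m = 17, n = 5
Numerator: 17 * 16 * 15 * 14 * 13
Denominator: 5! = 120
C(17, 5) = 6188


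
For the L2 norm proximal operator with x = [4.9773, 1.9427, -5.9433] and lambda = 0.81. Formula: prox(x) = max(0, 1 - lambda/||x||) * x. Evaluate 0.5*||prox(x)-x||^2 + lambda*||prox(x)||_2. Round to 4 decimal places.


Step 1: Compute ||x||.
||x|| = 7.9919
Step 2: Compute scaling factor.
scale = max(0, 1 - 0.81/7.9919) = 0.8986
Step 3: prox(x) = [4.4728, 1.7458, -5.3409]
||prox(x)|| = 7.1819
Step 4: Proximal objective.
0.5*||prox-x||^2 = 0.3281
lambda*||prox|| = 5.8173
Total = 6.1454


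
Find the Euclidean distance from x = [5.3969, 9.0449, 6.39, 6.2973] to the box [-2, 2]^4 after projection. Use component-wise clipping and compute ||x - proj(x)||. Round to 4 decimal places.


Project each component onto [-2, 2].
clip(5.3969) = 2.0, clip(9.0449) = 2.0, clip(6.39) = 2.0, clip(6.2973) = 2.0
Projection = [2.0, 2.0, 2.0, 2.0]
Squared diffs: [11.5389, 49.6306, 19.2721, 18.4668]
Distance = sqrt(98.9084) = 9.9453


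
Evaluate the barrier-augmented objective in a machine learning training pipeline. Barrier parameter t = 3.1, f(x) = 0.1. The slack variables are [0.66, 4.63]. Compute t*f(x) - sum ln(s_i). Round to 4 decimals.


Step 1: Compute log-barrier.
ln values: [-0.4155, 1.5326]
phi = -(-0.4155 + 1.5326) = -1.117
Step 2: Compute augmented objective.
t*f(x) = 3.1*0.1 = 0.31
Total = 0.31 - 1.117 = -0.807


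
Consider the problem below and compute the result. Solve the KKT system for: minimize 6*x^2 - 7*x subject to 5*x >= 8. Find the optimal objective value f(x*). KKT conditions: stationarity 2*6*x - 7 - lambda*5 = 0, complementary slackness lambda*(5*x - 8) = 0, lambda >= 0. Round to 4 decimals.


Step 1: Try lambda = 0 (constraint inactive).
x_unc = 7/(2*6) = 0.5833
Check: 5*0.5833 = 2.9165 < 8 -- violated!
Step 2: Constraint must be active: 5*x = 8
x* = 8/5 = 1.6
lambda = (2*6*1.6 - 7)/5 = 2.44
Step 3: Compute optimal value.
f(x*) = 6*1.6^2 - 7*1.6 = 4.16


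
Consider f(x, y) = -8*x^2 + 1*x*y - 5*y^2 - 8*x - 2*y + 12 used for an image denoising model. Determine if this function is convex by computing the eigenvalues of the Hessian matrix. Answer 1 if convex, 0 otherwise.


The Hessian of f(x,y) = -8*x^2 + 1*x*y - 5*y^2 - 8*x - 2*y + 12 is:
H = [[-16, 1], [1, -10]]
Trace = -16 - 10 = -26
Determinant = -16*-10 - (1)^2 = 159
Discriminant = (-26)^2 - 4*159 = 40.0
Eigenvalues: lambda_1 = -16.1623, lambda_2 = -9.8377
The function is not convex.

0


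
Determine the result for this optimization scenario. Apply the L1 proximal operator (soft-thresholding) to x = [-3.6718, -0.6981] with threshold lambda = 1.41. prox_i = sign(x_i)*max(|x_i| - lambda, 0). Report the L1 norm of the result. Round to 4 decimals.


Soft-thresholding with lambda = 1.41:
prox(-3.6718) = sign(-3.6718)*max(|-3.6718| - 1.41, 0) = -2.2618
prox(-0.6981) = sign(-0.6981)*max(|-0.6981| - 1.41, 0) = 0.0
prox(x) = [-2.2618, 0.0]
||prox(x)||_1 = 2.2618 + 0.0 = 2.2618


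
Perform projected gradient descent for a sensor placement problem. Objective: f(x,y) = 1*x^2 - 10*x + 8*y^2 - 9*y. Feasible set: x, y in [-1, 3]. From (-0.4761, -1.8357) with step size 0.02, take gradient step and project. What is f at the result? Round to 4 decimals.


Step 1: Compute gradient at (-0.4761, -1.8357).
grad_x = 2*1*-0.4761 - 10 = -10.9522
grad_y = 2*8*-1.8357 - 9 = -38.3712
Step 2: Gradient step.
x_raw = -0.4761 - 0.02*-10.9522 = -0.2571
y_raw = -1.8357 - 0.02*-38.3712 = -1.0683
Step 3: Project onto [-1, 3].
x_proj = clip(-0.2571) = -0.2571
y_proj = clip(-1.0683) = -1.0
Step 4: Evaluate f.
f(-0.2571, -1.0) = 19.6366


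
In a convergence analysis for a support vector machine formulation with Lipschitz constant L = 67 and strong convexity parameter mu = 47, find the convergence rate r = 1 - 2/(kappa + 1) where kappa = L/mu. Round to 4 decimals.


Step 1: Compute the condition number.
kappa = L/mu = 67/47 = 1.4255
Step 2: Compute the convergence rate.
r = 1 - 2/(kappa + 1) = 1 - 2*mu/(L + mu) = (L - mu)/(L + mu) = 20/114 = 0.1754


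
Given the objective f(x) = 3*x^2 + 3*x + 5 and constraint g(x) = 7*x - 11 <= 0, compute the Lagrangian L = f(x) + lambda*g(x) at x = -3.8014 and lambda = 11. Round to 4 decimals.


Step 1: Evaluate f(x).
f(-3.8014) = 3*(-3.8014)^2 + 3*(-3.8014) + 5 = 36.9477
Step 2: Evaluate g(x).
g(-3.8014) = 7*-3.8014 - 11 = -37.6098
Step 3: Compute Lagrangian.
L = 36.9477 + 11*-37.6098 = -376.7601


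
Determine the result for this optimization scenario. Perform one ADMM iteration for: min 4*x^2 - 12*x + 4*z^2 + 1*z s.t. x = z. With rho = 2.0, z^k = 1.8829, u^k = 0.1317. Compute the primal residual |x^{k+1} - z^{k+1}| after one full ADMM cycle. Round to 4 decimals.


ADMM iteration with rho = 2.0, z^k = 1.8829, u^k = 0.1317
Step 1: x-update.
Minimize 4*x^2 - 12*x + (2.0/2)*(x - 1.8829 + 0.1317)^2
FOC: (2*4 + 2.0)*x = 12 + 2.0*(1.8829 - 0.1317)
x^{k+1} = 1.5502
Step 2: z-update.
Minimize 4*z^2 + 1*z + (2.0/2)*(1.5502 - z + 0.1317)^2
FOC: (2*4 + 2.0)*z = -1 + 2.0*(1.5502 + 0.1317)
z^{k+1} = 0.2364
Step 3: u-update.
u^{k+1} = 0.1317 + 1.5502 - 0.2364 = 1.4456
Step 4: Primal residual = |1.5502 - 0.2364| = 1.3139


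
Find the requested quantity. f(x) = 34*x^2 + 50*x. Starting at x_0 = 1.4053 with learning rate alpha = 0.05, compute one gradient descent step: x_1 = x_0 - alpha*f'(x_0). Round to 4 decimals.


We compute the gradient at x_0 and apply the update.
f'(x) = 68*x + 50
f'(1.4053) = 68*1.4053 + 50 = 145.5604
x_1 = 1.4053 - 0.05*145.5604 = -5.8727


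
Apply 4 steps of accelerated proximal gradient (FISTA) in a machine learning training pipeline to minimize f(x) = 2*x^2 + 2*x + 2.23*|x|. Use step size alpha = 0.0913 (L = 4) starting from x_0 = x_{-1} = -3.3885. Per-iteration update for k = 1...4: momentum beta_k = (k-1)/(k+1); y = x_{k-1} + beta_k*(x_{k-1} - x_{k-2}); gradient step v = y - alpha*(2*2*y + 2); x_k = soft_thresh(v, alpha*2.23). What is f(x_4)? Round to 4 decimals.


FISTA on f(x) = 2*x^2 + 2*x + 2.23*|x|
L = 4, alpha = 0.0913
Iteration 1: beta = 0.0, y = -3.3885 + 0.0*(-3.3885 + 3.3885) = -3.3885
  grad(y) = -11.554, v = y - alpha*grad = -2.3336
  prox(v) = soft_thresh(-2.3336, 0.2036) = -2.13
Iteration 2: beta = 0.3333, y = -2.13 + 0.3333*(-2.13 + 3.3885) = -1.7105
  grad(y) = -4.8421, v = y - alpha*grad = -1.2684
  prox(v) = soft_thresh(-1.2684, 0.2036) = -1.0648
Iteration 3: beta = 0.5, y = -1.0648 + 0.5*(-1.0648 + 2.13) = -0.5323
  grad(y) = -0.129, v = y - alpha*grad = -0.5205
  prox(v) = soft_thresh(-0.5205, 0.2036) = -0.3169
Iteration 4: beta = 0.6, y = -0.3169 + 0.6*(-0.3169 + 1.0648) = 0.1319
  grad(y) = 2.5276, v = y - alpha*grad = -0.0989
  prox(v) = soft_thresh(-0.0989, 0.2036) = 0.0
f(x_4) = 2*0.0^2 + 2*0.0 + 2.23*|0.0| = 0.0


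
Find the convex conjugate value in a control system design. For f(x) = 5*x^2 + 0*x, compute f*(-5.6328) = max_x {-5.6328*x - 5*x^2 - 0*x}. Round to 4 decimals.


f*(y) = sup_x {y*x - a*x^2 - b*x} = sup_x {(y-b)*x - a*x^2}
FOC: (y - b) - 2a*x = 0 => x* = (y - b)/(2a)
x* = (-5.6328 - 0)/(2*5) = -0.5633
f*(-5.6328) = (y-b)^2/(4a) = (-5.6328 - 0)^2/(4*5)
= 31.7284/20 = 1.5864


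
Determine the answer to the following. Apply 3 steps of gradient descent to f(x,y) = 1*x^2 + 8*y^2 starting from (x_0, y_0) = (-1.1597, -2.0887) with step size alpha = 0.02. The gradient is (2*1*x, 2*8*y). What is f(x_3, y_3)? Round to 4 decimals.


Gradient descent on f(x,y) = 1*x^2 + 8*y^2.
Starting point: (-1.1597, -2.0887), alpha = 0.02
Step 1: grad_x = 2*1*-1.1597 = -2.3194, grad_y = 2*8*-2.0887 = -33.4192
  x_1 = -1.1597 - 0.02*-2.3194 = -1.1133
  y_1 = -2.0887 - 0.02*-33.4192 = -1.4203
Step 2: grad_x = 2*1*-1.1133 = -2.2266, grad_y = 2*8*-1.4203 = -22.7251
  x_2 = -1.1133 - 0.02*-2.2266 = -1.0688
  y_2 = -1.4203 - 0.02*-22.7251 = -0.9658
Step 3: grad_x = 2*1*-1.0688 = -2.1376, grad_y = 2*8*-0.9658 = -15.453
  x_3 = -1.0688 - 0.02*-2.1376 = -1.026
  y_3 = -0.9658 - 0.02*-15.453 = -0.6568
f(-1.026, -0.6568) = 1*(-1.026)^2 + 8*(-0.6568)^2 = 4.5033


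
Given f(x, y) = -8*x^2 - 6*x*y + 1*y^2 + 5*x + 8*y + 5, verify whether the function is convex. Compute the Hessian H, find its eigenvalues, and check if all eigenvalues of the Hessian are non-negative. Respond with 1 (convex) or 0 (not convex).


The Hessian of f(x,y) = -8*x^2 - 6*x*y + 1*y^2 + 5*x + 8*y + 5 is:
H = [[-16, -6], [-6, 2]]
Trace = -16 + 2 = -14
Determinant = -16*2 - (-6)^2 = -68
Discriminant = (-14)^2 - 4*-68 = 468.0
Eigenvalues: lambda_1 = -17.8167, lambda_2 = 3.8167
The function is not convex.

0


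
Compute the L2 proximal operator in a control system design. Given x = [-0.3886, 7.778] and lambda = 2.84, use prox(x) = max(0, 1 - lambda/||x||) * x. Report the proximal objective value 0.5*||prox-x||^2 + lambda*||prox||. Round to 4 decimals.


Step 1: Compute ||x||.
||x|| = 7.7877
Step 2: Compute scaling factor.
scale = max(0, 1 - 2.84/7.7877) = 0.6353
Step 3: prox(x) = [-0.2469, 4.9415]
||prox(x)|| = 4.9477
Step 4: Proximal objective.
0.5*||prox-x||^2 = 4.0328
lambda*||prox|| = 14.0515
Total = 18.0843


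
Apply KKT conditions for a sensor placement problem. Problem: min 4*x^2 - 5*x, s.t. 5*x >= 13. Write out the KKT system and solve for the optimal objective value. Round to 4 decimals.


Step 1: Try lambda = 0 (constraint inactive).
x_unc = 5/(2*4) = 0.625
Check: 5*0.625 = 3.125 < 13 -- violated!
Step 2: Constraint must be active: 5*x = 13
x* = 13/5 = 2.6
lambda = (2*4*2.6 - 5)/5 = 3.16
Step 3: Compute optimal value.
f(x*) = 4*2.6^2 - 5*2.6 = 14.04


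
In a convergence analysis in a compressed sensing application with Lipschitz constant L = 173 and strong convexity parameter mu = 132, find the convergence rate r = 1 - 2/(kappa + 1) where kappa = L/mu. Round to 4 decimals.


Step 1: Compute the condition number.
kappa = L/mu = 173/132 = 1.3106
Step 2: Compute the convergence rate.
r = 1 - 2/(kappa + 1) = 1 - 2*mu/(L + mu) = (L - mu)/(L + mu) = 41/305 = 0.1344


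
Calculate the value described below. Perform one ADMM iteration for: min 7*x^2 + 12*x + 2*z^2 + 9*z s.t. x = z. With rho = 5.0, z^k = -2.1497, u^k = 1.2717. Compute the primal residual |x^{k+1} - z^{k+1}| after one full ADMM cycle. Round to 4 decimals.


ADMM iteration with rho = 5.0, z^k = -2.1497, u^k = 1.2717
Step 1: x-update.
Minimize 7*x^2 + 12*x + (5.0/2)*(x + 2.1497 + 1.2717)^2
FOC: (2*7 + 5.0)*x = -12 + 5.0*(-2.1497 - 1.2717)
x^{k+1} = -1.5319
Step 2: z-update.
Minimize 2*z^2 + 9*z + (5.0/2)*(-1.5319 - z + 1.2717)^2
FOC: (2*2 + 5.0)*z = -9 + 5.0*(-1.5319 + 1.2717)
z^{k+1} = -1.1446
Step 3: u-update.
u^{k+1} = 1.2717 - 1.5319 + 1.1446 = 0.8843
Step 4: Primal residual = |-1.5319 + 1.1446| = 0.3874


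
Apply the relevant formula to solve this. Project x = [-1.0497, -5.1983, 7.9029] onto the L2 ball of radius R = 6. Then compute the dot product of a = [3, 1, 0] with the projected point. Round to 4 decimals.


Step 1: Compute ||x|| (intermediates to 6 decimals).
||x|| = sqrt((-1.0497)^2 + (-5.1983)^2 + 7.9029^2) = 9.517354
Step 2: Project.
Since ||x|| > R, scale = R/||x|| = 6/9.517354 = 0.630427, proj(x) = scale * x
proj(x) = [-0.661759, -3.277149, 4.982202]
Step 3: Dot product.
a^T * proj(x) = 3*(-0.661759) + 1*(-3.277149) + 0*4.982202 = -5.2624


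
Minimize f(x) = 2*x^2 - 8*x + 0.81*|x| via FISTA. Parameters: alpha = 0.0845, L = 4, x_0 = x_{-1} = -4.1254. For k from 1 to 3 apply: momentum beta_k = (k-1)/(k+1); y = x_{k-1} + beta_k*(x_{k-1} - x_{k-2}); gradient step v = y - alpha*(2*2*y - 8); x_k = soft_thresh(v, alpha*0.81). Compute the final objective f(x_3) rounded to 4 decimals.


FISTA on f(x) = 2*x^2 - 8*x + 0.81*|x|
L = 4, alpha = 0.0845
Iteration 1: beta = 0.0, y = -4.1254 + 0.0*(-4.1254 + 4.1254) = -4.1254
  grad(y) = -24.5016, v = y - alpha*grad = -2.055
  prox(v) = soft_thresh(-2.055, 0.0684) = -1.9866
Iteration 2: beta = 0.3333, y = -1.9866 + 0.3333*(-1.9866 + 4.1254) = -1.2736
  grad(y) = -13.0945, v = y - alpha*grad = -0.1671
  prox(v) = soft_thresh(-0.1671, 0.0684) = -0.0987
Iteration 3: beta = 0.5, y = -0.0987 + 0.5*(-0.0987 + 1.9866) = 0.8452
  grad(y) = -4.619, v = y - alpha*grad = 1.2355
  prox(v) = soft_thresh(1.2355, 0.0684) = 1.1671
f(x_3) = 2*1.1671^2 - 8*1.1671 + 0.81*|1.1671| = -5.6672


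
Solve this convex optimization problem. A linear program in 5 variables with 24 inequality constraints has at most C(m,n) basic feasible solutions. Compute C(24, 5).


Each vertex corresponds to some choice of n active constraints out of m, so the number of vertices is at most C(m, n) = m! / (n!(m-n)!).
m = 24, n = 5
Numerator: 24 * 23 * 22 * 21 * 20
Denominator: 5! = 120
C(24, 5) = 42504


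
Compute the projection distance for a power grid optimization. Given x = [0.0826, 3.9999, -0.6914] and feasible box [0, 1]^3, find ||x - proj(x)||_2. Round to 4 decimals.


Project each component onto [0, 1].
clip(0.0826) = 0.0826, clip(3.9999) = 1.0, clip(-0.6914) = 0.0
Projection = [0.0826, 1.0, 0.0]
Squared diffs: [0.0, 8.9994, 0.478]
Distance = sqrt(9.4774) = 3.0785


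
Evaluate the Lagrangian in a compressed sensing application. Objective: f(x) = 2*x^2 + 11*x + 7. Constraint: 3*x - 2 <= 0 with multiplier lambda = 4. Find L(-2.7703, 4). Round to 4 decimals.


Step 1: Evaluate f(x).
f(-2.7703) = 2*(-2.7703)^2 + 11*(-2.7703) + 7 = -8.1242
Step 2: Evaluate g(x).
g(-2.7703) = 3*-2.7703 - 2 = -10.3109
Step 3: Compute Lagrangian.
L = -8.1242 + 4*-10.3109 = -49.3678


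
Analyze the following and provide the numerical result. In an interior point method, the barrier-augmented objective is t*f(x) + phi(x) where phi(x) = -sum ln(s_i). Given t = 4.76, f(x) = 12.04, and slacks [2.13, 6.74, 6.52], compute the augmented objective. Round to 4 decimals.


Step 1: Compute log-barrier.
ln values: [0.7561, 1.9081, 1.8749]
phi = -(0.7561 + 1.9081 + 1.8749) = -4.5391
Step 2: Compute augmented objective.
t*f(x) = 4.76*12.04 = 57.3104
Total = 57.3104 - 4.5391 = 52.7713


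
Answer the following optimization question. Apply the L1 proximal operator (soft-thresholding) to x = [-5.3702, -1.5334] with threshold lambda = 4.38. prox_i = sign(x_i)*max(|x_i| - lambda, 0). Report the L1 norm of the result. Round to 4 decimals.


Soft-thresholding with lambda = 4.38:
prox(-5.3702) = sign(-5.3702)*max(|-5.3702| - 4.38, 0) = -0.9902
prox(-1.5334) = sign(-1.5334)*max(|-1.5334| - 4.38, 0) = 0.0
prox(x) = [-0.9902, 0.0]
||prox(x)||_1 = 0.9902 + 0.0 = 0.9902


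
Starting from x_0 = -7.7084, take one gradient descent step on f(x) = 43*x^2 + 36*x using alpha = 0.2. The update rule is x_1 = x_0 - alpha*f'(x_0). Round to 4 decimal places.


We compute the gradient at x_0 and apply the update.
f'(x) = 86*x + 36
f'(-7.7084) = 86*-7.7084 + 36 = -626.9224
x_1 = -7.7084 - 0.2*-626.9224 = 117.6761


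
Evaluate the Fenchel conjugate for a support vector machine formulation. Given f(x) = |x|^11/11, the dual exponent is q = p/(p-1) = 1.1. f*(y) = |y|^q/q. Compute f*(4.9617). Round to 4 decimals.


The conjugate exponent q satisfies 1/p + 1/q = 1.
p = 11, so q = 11/(11 - 1) = 1.1
|y|^q = 4.9617^1.1 = 5.8236
f*(4.9617) = 5.8236 / 1.1 = 5.2942


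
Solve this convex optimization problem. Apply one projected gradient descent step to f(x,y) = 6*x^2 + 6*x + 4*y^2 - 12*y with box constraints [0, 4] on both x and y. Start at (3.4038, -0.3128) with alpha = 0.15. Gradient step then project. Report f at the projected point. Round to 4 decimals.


Step 1: Compute gradient at (3.4038, -0.3128).
grad_x = 2*6*3.4038 + 6 = 46.8456
grad_y = 2*4*-0.3128 - 12 = -14.5024
Step 2: Gradient step.
x_raw = 3.4038 - 0.15*46.8456 = -3.623
y_raw = -0.3128 - 0.15*-14.5024 = 1.8626
Step 3: Project onto [0, 4].
x_proj = clip(-3.623) = 0.0
y_proj = clip(1.8626) = 1.8626
Step 4: Evaluate f.
f(0.0, 1.8626) = -8.4742


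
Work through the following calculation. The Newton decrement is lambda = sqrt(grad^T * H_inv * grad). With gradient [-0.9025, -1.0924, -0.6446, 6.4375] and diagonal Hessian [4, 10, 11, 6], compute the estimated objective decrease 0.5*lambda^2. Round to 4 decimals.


Step 1: H is diagonal, so H^(-1) * g = [-0.2256, -0.1092, -0.0586, 1.0729].
Step 2: g^T H^(-1) g = sum_i g_i^2 / H_ii
  = (-0.9025)^2/4 + (-1.0924)^2/10 + (-0.6446)^2/11 + (6.4375)^2/6
  = 0.2036 + 0.1193 + 0.0378 + 6.9069 = 7.2676
Step 3: Objective decrease = 0.5 * g^T H^(-1) g = 3.6338


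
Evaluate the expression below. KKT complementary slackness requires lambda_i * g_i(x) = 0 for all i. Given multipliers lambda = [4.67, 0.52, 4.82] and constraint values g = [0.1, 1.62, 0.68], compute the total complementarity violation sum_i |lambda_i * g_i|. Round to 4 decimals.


KKT complementary slackness check:
lambda_1 * g_1 = 4.67 * 0.1 = 0.467
lambda_2 * g_2 = 0.52 * 1.62 = 0.8424
lambda_3 * g_3 = 4.82 * 0.68 = 3.2776
Total violation = 0.467 + 0.8424 + 3.2776 = 4.587


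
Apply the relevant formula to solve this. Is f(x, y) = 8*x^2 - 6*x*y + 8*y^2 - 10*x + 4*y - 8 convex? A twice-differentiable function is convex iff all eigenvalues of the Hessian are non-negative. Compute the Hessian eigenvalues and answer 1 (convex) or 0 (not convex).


The Hessian of f(x,y) = 8*x^2 - 6*x*y + 8*y^2 - 10*x + 4*y - 8 is:
H = [[16, -6], [-6, 16]]
Trace = 16 + 16 = 32
Determinant = 16*16 - (-6)^2 = 220
Discriminant = (32)^2 - 4*220 = 144.0
Eigenvalues: lambda_1 = 10.0, lambda_2 = 22.0
The function is convex.

1


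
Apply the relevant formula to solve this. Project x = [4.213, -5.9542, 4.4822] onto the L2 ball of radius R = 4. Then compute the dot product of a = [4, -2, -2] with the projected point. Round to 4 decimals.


Step 1: Compute ||x|| (intermediates to 6 decimals).
||x|| = sqrt(4.213^2 + (-5.9542)^2 + 4.4822^2) = 8.561074
Step 2: Project.
Since ||x|| > R, scale = R/||x|| = 4/8.561074 = 0.467231, proj(x) = scale * x
proj(x) = [1.968444, -2.781987, 2.094223]
Step 3: Dot product.
a^T * proj(x) = 4*1.968444 - 2*(-2.781987) - 2*2.094223 = 9.2493


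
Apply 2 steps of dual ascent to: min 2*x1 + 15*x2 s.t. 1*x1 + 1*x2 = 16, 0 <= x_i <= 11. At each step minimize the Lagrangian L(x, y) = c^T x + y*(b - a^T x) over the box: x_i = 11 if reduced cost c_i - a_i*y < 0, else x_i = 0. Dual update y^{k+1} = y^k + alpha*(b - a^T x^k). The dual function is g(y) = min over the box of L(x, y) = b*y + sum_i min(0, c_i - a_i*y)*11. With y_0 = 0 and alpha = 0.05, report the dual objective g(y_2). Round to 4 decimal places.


Dual ascent for LP: min 2*x1 + 15*x2, 1*x1 + 1*x2 = 16, 0 <= x_i <= 11
Step 1: y^k = 0.0, reduced costs: (2.0, 15.0)
  x^k = (0.0, 0.0), subgradient = b - a^T x = 16.0
  y^{k+1} = 0.0 + 0.05*16.0 = 0.8
Step 2: y^k = 0.8, reduced costs: (1.2, 14.2)
  x^k = (0.0, 0.0), subgradient = b - a^T x = 16.0
  y^{k+1} = 0.8 + 0.05*16.0 = 1.6
Dual objective at y_2 = 1.6: reduced costs (0.4, 13.4), box minimizer x = (0.0, 0.0)
g(y_2) = b*y + (c1 - a1*y)*x1 + (c2 - a2*y)*x2 = 16*1.6 + 0.4*0.0 + 13.4*0.0 = 25.6 + 0.0 + 0.0 = 25.6


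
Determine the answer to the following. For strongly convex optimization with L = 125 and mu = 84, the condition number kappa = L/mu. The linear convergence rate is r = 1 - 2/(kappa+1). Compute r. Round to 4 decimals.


Step 1: Compute the condition number.
kappa = L/mu = 125/84 = 1.4881
Step 2: Compute the convergence rate.
r = 1 - 2/(kappa + 1) = 1 - 2*mu/(L + mu) = (L - mu)/(L + mu) = 41/209 = 0.1962


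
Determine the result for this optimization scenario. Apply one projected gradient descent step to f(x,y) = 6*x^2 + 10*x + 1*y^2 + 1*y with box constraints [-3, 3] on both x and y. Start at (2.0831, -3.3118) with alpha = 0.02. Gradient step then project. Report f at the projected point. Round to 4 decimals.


Step 1: Compute gradient at (2.0831, -3.3118).
grad_x = 2*6*2.0831 + 10 = 34.9972
grad_y = 2*1*-3.3118 + 1 = -5.6236
Step 2: Gradient step.
x_raw = 2.0831 - 0.02*34.9972 = 1.3832
y_raw = -3.3118 - 0.02*-5.6236 = -3.1993
Step 3: Project onto [-3, 3].
x_proj = clip(1.3832) = 1.3832
y_proj = clip(-3.1993) = -3.0
Step 4: Evaluate f.
f(1.3832, -3.0) = 31.3103


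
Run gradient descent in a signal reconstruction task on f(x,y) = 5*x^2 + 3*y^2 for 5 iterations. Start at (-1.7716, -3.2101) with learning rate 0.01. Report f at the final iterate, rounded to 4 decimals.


Gradient descent on f(x,y) = 5*x^2 + 3*y^2.
Starting point: (-1.7716, -3.2101), alpha = 0.01
Step 1: grad_x = 2*5*-1.7716 = -17.716, grad_y = 2*3*-3.2101 = -19.2606
  x_1 = -1.7716 - 0.01*-17.716 = -1.5944
  y_1 = -3.2101 - 0.01*-19.2606 = -3.0175
Step 2: grad_x = 2*5*-1.5944 = -15.9444, grad_y = 2*3*-3.0175 = -18.105
  x_2 = -1.5944 - 0.01*-15.9444 = -1.435
  y_2 = -3.0175 - 0.01*-18.105 = -2.8364
Step 3: grad_x = 2*5*-1.435 = -14.35, grad_y = 2*3*-2.8364 = -17.0187
  x_3 = -1.435 - 0.01*-14.35 = -1.2915
  y_3 = -2.8364 - 0.01*-17.0187 = -2.6663
Step 4: grad_x = 2*5*-1.2915 = -12.915, grad_y = 2*3*-2.6663 = -15.9975
  x_4 = -1.2915 - 0.01*-12.915 = -1.1623
  y_4 = -2.6663 - 0.01*-15.9975 = -2.5063
Step 5: grad_x = 2*5*-1.1623 = -11.6235, grad_y = 2*3*-2.5063 = -15.0377
  x_5 = -1.1623 - 0.01*-11.6235 = -1.0461
  y_5 = -2.5063 - 0.01*-15.0377 = -2.3559
f(-1.0461, -2.3559) = 5*(-1.0461)^2 + 3*(-2.3559)^2 = 22.1226
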